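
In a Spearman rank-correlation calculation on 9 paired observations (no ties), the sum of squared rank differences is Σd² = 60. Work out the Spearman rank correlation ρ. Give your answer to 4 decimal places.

0.5000

ρ = 1 − 6Σd² / [n(n²−1)] = 1 − 6×60 / (9×80)
  = 1 − 360/720 = 1 − 0.50000 ≈ 0.5000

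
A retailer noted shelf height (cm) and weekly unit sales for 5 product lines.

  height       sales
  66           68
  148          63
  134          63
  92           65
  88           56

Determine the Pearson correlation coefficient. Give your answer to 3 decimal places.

n = 5, Σx = 528, Σy = 315, Σx² = 60424, Σy² = 19923, Σxy = 33162
nΣxy − ΣxΣy = 165810 − 166320 = -510
nΣx² − (Σx)² = 302120 − 278784 = 23336; nΣy² − (Σy)² = 99615 − 99225 = 390
r = -510 / √(23336 × 390) = -510 / 3016.7930 ≈ -0.169

-0.169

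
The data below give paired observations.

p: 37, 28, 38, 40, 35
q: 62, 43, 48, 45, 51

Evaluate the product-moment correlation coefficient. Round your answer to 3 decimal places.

0.309

n = 5, Σp = 178, Σq = 249, Σp² = 6422, Σq² = 12623, Σpq = 8907
nΣpq − ΣpΣq = 44535 − 44322 = 213
nΣp² − (Σp)² = 32110 − 31684 = 426; nΣq² − (Σq)² = 63115 − 62001 = 1114
r = 213 / √(426 × 1114) = 213 / 688.8861 ≈ 0.309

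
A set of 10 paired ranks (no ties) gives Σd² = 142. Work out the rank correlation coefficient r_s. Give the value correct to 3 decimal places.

0.139

ρ = 1 − 6Σd² / [n(n²−1)] = 1 − 6×142 / (10×99)
  = 1 − 852/990 = 1 − 0.8606 ≈ 0.139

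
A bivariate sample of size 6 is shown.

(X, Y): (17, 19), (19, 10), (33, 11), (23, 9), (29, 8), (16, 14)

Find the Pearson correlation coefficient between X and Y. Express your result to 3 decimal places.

-0.587

n = 6, ΣX = 137, ΣY = 71, ΣX² = 3365, ΣY² = 923, ΣXY = 1539
nΣXY − ΣXΣY = 9234 − 9727 = -493
nΣX² − (ΣX)² = 20190 − 18769 = 1421; nΣY² − (ΣY)² = 5538 − 5041 = 497
r = -493 / √(1421 × 497) = -493 / 840.3791 ≈ -0.587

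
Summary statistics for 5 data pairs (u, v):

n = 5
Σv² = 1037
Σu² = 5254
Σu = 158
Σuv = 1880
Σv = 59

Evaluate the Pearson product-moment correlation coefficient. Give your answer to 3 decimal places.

r = (nΣuv − ΣuΣv) / √[(nΣu² − (Σu)²)(nΣv² − (Σv)²)]
Numerator: 5×1880 − 158×59 = 78
Denominator: √[(26270 − 24964)(5185 − 3481)] = √[1306 × 1704] = 1491.7855
r = 78 / 1491.7855 ≈ 0.052

0.052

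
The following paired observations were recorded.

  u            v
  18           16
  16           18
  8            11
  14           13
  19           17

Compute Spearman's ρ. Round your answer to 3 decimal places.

0.700

Rank u: 4, 3, 1, 2, 5
Rank v: 3, 5, 1, 2, 4
d = rank(u) − rank(v): 1, -2, 0, 0, 1; Σd² = 6
ρ = 1 − 6Σd² / [n(n²−1)] = 1 − 6×6 / (5×24) = 1 − 36/120 ≈ 0.700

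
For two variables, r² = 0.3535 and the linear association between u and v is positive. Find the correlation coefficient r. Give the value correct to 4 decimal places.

0.5946

|r| = √0.3535 = 0.5946
The association is positive, so r = 0.5946.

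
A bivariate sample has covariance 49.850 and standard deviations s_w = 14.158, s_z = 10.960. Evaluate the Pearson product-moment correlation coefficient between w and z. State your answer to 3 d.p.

0.321

r = Cov(w,z) / (s_w · s_z) = 49.850 / (14.158 × 10.960)
  = 49.850 / 155.1717 ≈ 0.321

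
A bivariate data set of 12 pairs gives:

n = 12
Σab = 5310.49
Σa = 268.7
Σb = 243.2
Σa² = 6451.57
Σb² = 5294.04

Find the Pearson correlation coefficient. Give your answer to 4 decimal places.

-0.3392

r = (nΣab − ΣaΣb) / √[(nΣa² − (Σa)²)(nΣb² − (Σb)²)]
Numerator: 12×5310.49 − 268.7×243.2 = -1621.96
Denominator: √[(77418.84 − 72199.69)(63528.48 − 59146.24)] = √[5219.15 × 4382.24] = 4782.4228
r = -1621.96 / 4782.4228 ≈ -0.3392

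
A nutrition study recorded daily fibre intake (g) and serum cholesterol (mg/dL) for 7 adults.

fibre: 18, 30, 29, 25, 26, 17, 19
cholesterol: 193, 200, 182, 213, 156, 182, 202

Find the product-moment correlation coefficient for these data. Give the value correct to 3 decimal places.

n = 7, Σx = 164, Σy = 1328, Σx² = 4016, Σy² = 254006, Σxy = 31065
nΣxy − ΣxΣy = 217455 − 217792 = -337
nΣx² − (Σx)² = 28112 − 26896 = 1216; nΣy² − (Σy)² = 1778042 − 1763584 = 14458
r = -337 / √(1216 × 14458) = -337 / 4192.9617 ≈ -0.080

-0.080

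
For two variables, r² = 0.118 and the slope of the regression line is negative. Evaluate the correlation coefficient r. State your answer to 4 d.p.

|r| = √0.118 = 0.3435
The association is negative, so r = −0.3435.

-0.3435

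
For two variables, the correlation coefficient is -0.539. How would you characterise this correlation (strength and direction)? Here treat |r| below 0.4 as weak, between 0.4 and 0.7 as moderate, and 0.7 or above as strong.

r = -0.539 < 0 so the relationship is negative.
|r| = 0.539, which falls in the moderate range.

moderate negative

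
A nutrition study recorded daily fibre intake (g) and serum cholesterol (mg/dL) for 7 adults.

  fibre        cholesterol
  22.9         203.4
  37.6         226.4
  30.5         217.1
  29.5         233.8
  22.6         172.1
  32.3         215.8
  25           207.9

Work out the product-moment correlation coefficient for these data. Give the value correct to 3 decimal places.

0.724

n = 7, Σx = 200.4, Σy = 1476.5, Σx² = 5917.72, Σy² = 313833.83, Σxy = 42746.45
nΣxy − ΣxΣy = 299225.15 − 295890.6 = 3334.55
nΣx² − (Σx)² = 41424.04 − 40160.16 = 1263.88; nΣy² − (Σy)² = 2196836.81 − 2180052.25 = 16784.56
r = 3334.55 / √(1263.88 × 16784.56) = 3334.55 / 4605.8300 ≈ 0.724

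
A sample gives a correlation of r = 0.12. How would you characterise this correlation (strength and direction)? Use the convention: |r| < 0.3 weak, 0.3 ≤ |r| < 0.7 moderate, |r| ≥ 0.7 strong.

weak positive

r = 0.12 > 0 so the relationship is positive.
|r| = 0.12, which falls in the weak range.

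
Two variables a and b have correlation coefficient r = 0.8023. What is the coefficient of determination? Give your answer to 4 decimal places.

0.6437

r² = (0.8023)² = 0.6437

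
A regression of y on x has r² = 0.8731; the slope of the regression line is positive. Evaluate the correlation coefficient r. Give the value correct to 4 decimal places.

|r| = √0.8731 = 0.9344
The association is positive, so r = 0.9344.

0.9344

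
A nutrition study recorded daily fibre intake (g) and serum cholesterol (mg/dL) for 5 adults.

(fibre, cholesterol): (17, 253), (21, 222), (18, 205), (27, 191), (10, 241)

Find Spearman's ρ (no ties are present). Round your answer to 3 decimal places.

Rank fibre: 2, 4, 3, 5, 1
Rank cholesterol: 5, 3, 2, 1, 4
d = rank(fibre) − rank(cholesterol): -3, 1, 1, 4, -3; Σd² = 36
ρ = 1 − 6Σd² / [n(n²−1)] = 1 − 6×36 / (5×24) = 1 − 216/120 ≈ -0.800

-0.800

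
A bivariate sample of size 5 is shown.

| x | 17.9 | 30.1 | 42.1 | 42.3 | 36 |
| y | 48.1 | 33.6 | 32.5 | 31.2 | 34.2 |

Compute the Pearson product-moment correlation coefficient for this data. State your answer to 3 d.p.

-0.918

n = 5, Σx = 168.4, Σy = 179.6, Σx² = 6084.12, Σy² = 6641.9, Σxy = 5791.56
nΣxy − ΣxΣy = 28957.8 − 30244.64 = -1286.84
nΣx² − (Σx)² = 30420.6 − 28358.56 = 2062.04; nΣy² − (Σy)² = 33209.5 − 32256.16 = 953.34
r = -1286.84 / √(2062.04 × 953.34) = -1286.84 / 1402.0789 ≈ -0.918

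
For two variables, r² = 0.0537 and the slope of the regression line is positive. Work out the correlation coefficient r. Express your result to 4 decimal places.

0.2317

|r| = √0.0537 = 0.2317
The association is positive, so r = 0.2317.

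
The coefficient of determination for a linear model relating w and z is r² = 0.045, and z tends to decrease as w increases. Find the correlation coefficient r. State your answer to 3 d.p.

|r| = √0.045 = 0.212
The association is negative, so r = −0.212.

-0.212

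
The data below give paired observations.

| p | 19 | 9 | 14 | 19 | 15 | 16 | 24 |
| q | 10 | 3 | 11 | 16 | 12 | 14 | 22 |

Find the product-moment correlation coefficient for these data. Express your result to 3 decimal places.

0.901

n = 7, Σp = 116, Σq = 88, Σp² = 2056, Σq² = 1310, Σpq = 1607
nΣpq − ΣpΣq = 11249 − 10208 = 1041
nΣp² − (Σp)² = 14392 − 13456 = 936; nΣq² − (Σq)² = 9170 − 7744 = 1426
r = 1041 / √(936 × 1426) = 1041 / 1155.3078 ≈ 0.901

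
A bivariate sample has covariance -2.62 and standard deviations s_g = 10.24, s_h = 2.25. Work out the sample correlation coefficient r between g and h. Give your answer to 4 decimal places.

r = Cov(g,h) / (s_g · s_h) = -2.62 / (10.24 × 2.25)
  = -2.62 / 23.0400 ≈ -0.1137

-0.1137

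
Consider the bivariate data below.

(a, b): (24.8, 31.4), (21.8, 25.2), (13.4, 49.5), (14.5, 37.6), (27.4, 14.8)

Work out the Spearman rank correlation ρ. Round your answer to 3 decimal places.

Rank a: 4, 3, 1, 2, 5
Rank b: 3, 2, 5, 4, 1
d = rank(a) − rank(b): 1, 1, -4, -2, 4; Σd² = 38
ρ = 1 − 6Σd² / [n(n²−1)] = 1 − 6×38 / (5×24) = 1 − 228/120 ≈ -0.900

-0.900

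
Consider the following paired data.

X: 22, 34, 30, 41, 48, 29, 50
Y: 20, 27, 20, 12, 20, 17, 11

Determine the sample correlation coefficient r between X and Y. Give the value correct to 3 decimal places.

n = 7, ΣX = 254, ΣY = 127, ΣX² = 9866, ΣY² = 2483, ΣXY = 4453
nΣXY − ΣXΣY = 31171 − 32258 = -1087
nΣX² − (ΣX)² = 69062 − 64516 = 4546; nΣY² − (ΣY)² = 17381 − 16129 = 1252
r = -1087 / √(4546 × 1252) = -1087 / 2385.7058 ≈ -0.456

-0.456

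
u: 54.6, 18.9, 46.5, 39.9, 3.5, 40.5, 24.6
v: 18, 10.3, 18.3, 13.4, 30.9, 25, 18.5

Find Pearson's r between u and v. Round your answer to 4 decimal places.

-0.3376

n = 7, Σu = 228.5, Σv = 134.4, Σu² = 9350.29, Σv² = 2866.6, Σuv = 4138.83
nΣuv − ΣuΣv = 28971.81 − 30710.4 = -1738.59
nΣu² − (Σu)² = 65452.03 − 52212.25 = 13239.78; nΣv² − (Σv)² = 20066.2 − 18063.36 = 2002.84
r = -1738.59 / √(13239.78 × 2002.84) = -1738.59 / 5149.4816 ≈ -0.3376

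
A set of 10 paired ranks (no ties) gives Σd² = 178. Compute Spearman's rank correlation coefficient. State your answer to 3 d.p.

ρ = 1 − 6Σd² / [n(n²−1)] = 1 − 6×178 / (10×99)
  = 1 − 1068/990 = 1 − 1.0788 ≈ -0.079

-0.079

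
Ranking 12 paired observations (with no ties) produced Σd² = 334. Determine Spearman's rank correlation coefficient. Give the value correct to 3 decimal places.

-0.168

ρ = 1 − 6Σd² / [n(n²−1)] = 1 − 6×334 / (12×143)
  = 1 − 2004/1716 = 1 − 1.1678 ≈ -0.168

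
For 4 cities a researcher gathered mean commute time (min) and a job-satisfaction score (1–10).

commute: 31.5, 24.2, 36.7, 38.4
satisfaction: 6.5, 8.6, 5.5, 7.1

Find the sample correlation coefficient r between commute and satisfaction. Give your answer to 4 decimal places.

-0.7421

n = 4, Σx = 130.8, Σy = 27.7, Σx² = 4399.34, Σy² = 196.87, Σxy = 887.36
nΣxy − ΣxΣy = 3549.44 − 3623.16 = -73.72
nΣx² − (Σx)² = 17597.36 − 17108.64 = 488.72; nΣy² − (Σy)² = 787.48 − 767.29 = 20.19
r = -73.72 / √(488.72 × 20.19) = -73.72 / 99.3341 ≈ -0.7421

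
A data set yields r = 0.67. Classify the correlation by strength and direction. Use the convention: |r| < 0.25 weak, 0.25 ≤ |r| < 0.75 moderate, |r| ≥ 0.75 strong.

r = 0.67 > 0 so the relationship is positive.
|r| = 0.67, which falls in the moderate range.

moderate positive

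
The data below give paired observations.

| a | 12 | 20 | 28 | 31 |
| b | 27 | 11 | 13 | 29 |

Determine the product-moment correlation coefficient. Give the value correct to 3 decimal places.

-0.055

n = 4, Σa = 91, Σb = 80, Σa² = 2289, Σb² = 1860, Σab = 1807
nΣab − ΣaΣb = 7228 − 7280 = -52
nΣa² − (Σa)² = 9156 − 8281 = 875; nΣb² − (Σb)² = 7440 − 6400 = 1040
r = -52 / √(875 × 1040) = -52 / 953.9392 ≈ -0.055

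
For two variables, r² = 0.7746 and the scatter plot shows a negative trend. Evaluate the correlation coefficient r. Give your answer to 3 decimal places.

-0.880

|r| = √0.7746 = 0.880
The association is negative, so r = −0.880.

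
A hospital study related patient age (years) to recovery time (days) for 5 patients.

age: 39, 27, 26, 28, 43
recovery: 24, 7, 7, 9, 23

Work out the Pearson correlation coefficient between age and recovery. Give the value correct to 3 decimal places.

n = 5, Σx = 163, Σy = 70, Σx² = 5559, Σy² = 1284, Σxy = 2548
nΣxy − ΣxΣy = 12740 − 11410 = 1330
nΣx² − (Σx)² = 27795 − 26569 = 1226; nΣy² − (Σy)² = 6420 − 4900 = 1520
r = 1330 / √(1226 × 1520) = 1330 / 1365.1081 ≈ 0.974

0.974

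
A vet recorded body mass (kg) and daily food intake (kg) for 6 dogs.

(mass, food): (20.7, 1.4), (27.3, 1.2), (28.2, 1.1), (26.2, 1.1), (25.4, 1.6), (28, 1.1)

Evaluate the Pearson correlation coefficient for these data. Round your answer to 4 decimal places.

n = 6, Σx = 155.8, Σy = 7.5, Σx² = 4084.62, Σy² = 9.59, Σxy = 193.02
nΣxy − ΣxΣy = 1158.12 − 1168.5 = -10.38
nΣx² − (Σx)² = 24507.72 − 24273.64 = 234.08; nΣy² − (Σy)² = 57.54 − 56.25 = 1.29
r = -10.38 / √(234.08 × 1.29) = -10.38 / 17.3771 ≈ -0.5973

-0.5973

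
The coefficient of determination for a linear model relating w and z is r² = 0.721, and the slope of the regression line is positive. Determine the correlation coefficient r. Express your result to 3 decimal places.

|r| = √0.721 = 0.849
The association is positive, so r = 0.849.

0.849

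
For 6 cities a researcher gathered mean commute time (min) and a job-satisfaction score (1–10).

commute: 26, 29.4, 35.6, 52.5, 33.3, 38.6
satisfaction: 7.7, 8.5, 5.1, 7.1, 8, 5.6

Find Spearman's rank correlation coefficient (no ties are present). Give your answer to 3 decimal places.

Rank commute: 1, 2, 4, 6, 3, 5
Rank satisfaction: 4, 6, 1, 3, 5, 2
d = rank(commute) − rank(satisfaction): -3, -4, 3, 3, -2, 3; Σd² = 56
ρ = 1 − 6Σd² / [n(n²−1)] = 1 − 6×56 / (6×35) = 1 − 336/210 ≈ -0.600

-0.600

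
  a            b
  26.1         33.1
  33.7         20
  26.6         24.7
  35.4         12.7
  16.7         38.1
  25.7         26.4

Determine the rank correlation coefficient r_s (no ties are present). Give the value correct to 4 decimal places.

Rank a: 3, 5, 4, 6, 1, 2
Rank b: 5, 2, 3, 1, 6, 4
d = rank(a) − rank(b): -2, 3, 1, 5, -5, -2; Σd² = 68
ρ = 1 − 6Σd² / [n(n²−1)] = 1 − 6×68 / (6×35) = 1 − 408/210 ≈ -0.9429

-0.9429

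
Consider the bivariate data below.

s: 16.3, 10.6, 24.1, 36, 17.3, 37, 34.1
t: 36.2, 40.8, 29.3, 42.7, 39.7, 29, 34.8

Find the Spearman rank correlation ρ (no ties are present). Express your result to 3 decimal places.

-0.393

Rank s: 2, 1, 4, 6, 3, 7, 5
Rank t: 4, 6, 2, 7, 5, 1, 3
d = rank(s) − rank(t): -2, -5, 2, -1, -2, 6, 2; Σd² = 78
ρ = 1 − 6Σd² / [n(n²−1)] = 1 − 6×78 / (7×48) = 1 − 468/336 ≈ -0.393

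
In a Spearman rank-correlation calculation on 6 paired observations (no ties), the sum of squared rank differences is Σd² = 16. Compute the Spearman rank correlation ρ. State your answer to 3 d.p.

0.543

ρ = 1 − 6Σd² / [n(n²−1)] = 1 − 6×16 / (6×35)
  = 1 − 96/210 = 1 − 0.4571 ≈ 0.543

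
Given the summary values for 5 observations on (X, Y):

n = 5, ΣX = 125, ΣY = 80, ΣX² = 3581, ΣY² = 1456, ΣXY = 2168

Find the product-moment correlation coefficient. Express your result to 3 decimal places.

r = (nΣXY − ΣXΣY) / √[(nΣX² − (ΣX)²)(nΣY² − (ΣY)²)]
Numerator: 5×2168 − 125×80 = 840
Denominator: √[(17905 − 15625)(7280 − 6400)] = √[2280 × 880] = 1416.4745
r = 840 / 1416.4745 ≈ 0.593

0.593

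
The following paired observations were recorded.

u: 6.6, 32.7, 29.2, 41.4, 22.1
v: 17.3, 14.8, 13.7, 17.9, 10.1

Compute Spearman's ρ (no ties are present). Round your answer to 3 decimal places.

Rank u: 1, 4, 3, 5, 2
Rank v: 4, 3, 2, 5, 1
d = rank(u) − rank(v): -3, 1, 1, 0, 1; Σd² = 12
ρ = 1 − 6Σd² / [n(n²−1)] = 1 − 6×12 / (5×24) = 1 − 72/120 ≈ 0.400

0.400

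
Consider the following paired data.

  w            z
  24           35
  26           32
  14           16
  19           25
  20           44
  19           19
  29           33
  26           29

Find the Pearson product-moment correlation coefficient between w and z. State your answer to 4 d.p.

n = 8, Σw = 177, Σz = 233, Σw² = 4087, Σz² = 7357, Σwz = 5323
nΣwz − ΣwΣz = 42584 − 41241 = 1343
nΣw² − (Σw)² = 32696 − 31329 = 1367; nΣz² − (Σz)² = 58856 − 54289 = 4567
r = 1343 / √(1367 × 4567) = 1343 / 2498.6174 ≈ 0.5375

0.5375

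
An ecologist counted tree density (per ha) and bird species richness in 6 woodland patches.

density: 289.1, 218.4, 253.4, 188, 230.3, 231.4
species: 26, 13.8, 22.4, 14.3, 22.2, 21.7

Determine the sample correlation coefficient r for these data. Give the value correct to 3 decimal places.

0.866

n = 6, Σx = 1410.6, Σy = 120.4, Σx² = 337416.98, Σy² = 2536.42, Σxy = 29029.12
nΣxy − ΣxΣy = 174174.72 − 169836.24 = 4338.48
nΣx² − (Σx)² = 2024501.88 − 1989792.36 = 34709.52; nΣy² − (Σy)² = 15218.52 − 14496.16 = 722.36
r = 4338.48 / √(34709.52 × 722.36) = 4338.48 / 5007.2716 ≈ 0.866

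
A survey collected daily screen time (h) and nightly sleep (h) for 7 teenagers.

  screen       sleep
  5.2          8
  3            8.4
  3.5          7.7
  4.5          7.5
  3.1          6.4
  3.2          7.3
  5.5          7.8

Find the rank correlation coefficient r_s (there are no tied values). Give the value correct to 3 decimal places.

0.179

Rank screen: 6, 1, 4, 5, 2, 3, 7
Rank sleep: 6, 7, 4, 3, 1, 2, 5
d = rank(screen) − rank(sleep): 0, -6, 0, 2, 1, 1, 2; Σd² = 46
ρ = 1 − 6Σd² / [n(n²−1)] = 1 − 6×46 / (7×48) = 1 − 276/336 ≈ 0.179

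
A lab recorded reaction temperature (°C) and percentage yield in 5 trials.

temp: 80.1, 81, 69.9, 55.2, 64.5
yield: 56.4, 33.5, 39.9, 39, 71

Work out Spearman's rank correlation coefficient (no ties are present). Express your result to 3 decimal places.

Rank temp: 4, 5, 3, 1, 2
Rank yield: 4, 1, 3, 2, 5
d = rank(temp) − rank(yield): 0, 4, 0, -1, -3; Σd² = 26
ρ = 1 − 6Σd² / [n(n²−1)] = 1 − 6×26 / (5×24) = 1 − 156/120 ≈ -0.300

-0.300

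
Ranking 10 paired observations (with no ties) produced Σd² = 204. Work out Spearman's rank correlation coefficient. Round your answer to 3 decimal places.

-0.236

ρ = 1 − 6Σd² / [n(n²−1)] = 1 − 6×204 / (10×99)
  = 1 − 1224/990 = 1 − 1.2364 ≈ -0.236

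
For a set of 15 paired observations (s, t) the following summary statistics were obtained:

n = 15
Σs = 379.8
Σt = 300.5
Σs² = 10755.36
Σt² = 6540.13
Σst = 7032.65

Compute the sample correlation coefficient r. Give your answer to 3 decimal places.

-0.748

r = (nΣst − ΣsΣt) / √[(nΣs² − (Σs)²)(nΣt² − (Σt)²)]
Numerator: 15×7032.65 − 379.8×300.5 = -8640.15
Denominator: √[(161330.4 − 144248.04)(98101.95 − 90300.25)] = √[17082.36 × 7801.7] = 11544.3254
r = -8640.15 / 11544.3254 ≈ -0.748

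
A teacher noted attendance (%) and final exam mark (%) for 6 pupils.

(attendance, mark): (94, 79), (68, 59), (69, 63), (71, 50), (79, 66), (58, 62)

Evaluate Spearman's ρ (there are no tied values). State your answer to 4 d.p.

Rank attendance: 6, 2, 3, 4, 5, 1
Rank mark: 6, 2, 4, 1, 5, 3
d = rank(attendance) − rank(mark): 0, 0, -1, 3, 0, -2; Σd² = 14
ρ = 1 − 6Σd² / [n(n²−1)] = 1 − 6×14 / (6×35) = 1 − 84/210 ≈ 0.6000

0.6000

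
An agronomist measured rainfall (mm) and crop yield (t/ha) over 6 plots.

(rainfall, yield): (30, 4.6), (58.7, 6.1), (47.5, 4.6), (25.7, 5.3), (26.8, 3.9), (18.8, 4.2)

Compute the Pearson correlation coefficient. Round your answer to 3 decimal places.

n = 6, Σx = 207.5, Σy = 28.7, Σx² = 8334.11, Σy² = 140.47, Σxy = 1034.26
nΣxy − ΣxΣy = 6205.56 − 5955.25 = 250.31
nΣx² − (Σx)² = 50004.66 − 43056.25 = 6948.41; nΣy² − (Σy)² = 842.82 − 823.69 = 19.13
r = 250.31 / √(6948.41 × 19.13) = 250.31 / 364.5862 ≈ 0.687

0.687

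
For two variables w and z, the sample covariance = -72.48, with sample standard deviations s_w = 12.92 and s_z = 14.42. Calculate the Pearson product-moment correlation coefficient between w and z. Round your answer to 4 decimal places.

-0.3890

r = Cov(w,z) / (s_w · s_z) = -72.48 / (12.92 × 14.42)
  = -72.48 / 186.3064 ≈ -0.3890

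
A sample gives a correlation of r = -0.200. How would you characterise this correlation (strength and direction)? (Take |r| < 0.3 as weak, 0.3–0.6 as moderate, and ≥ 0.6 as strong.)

weak negative

r = -0.200 < 0 so the relationship is negative.
|r| = 0.200, which falls in the weak range.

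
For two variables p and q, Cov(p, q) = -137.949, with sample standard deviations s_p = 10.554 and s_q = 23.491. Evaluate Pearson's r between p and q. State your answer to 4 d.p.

r = Cov(p,q) / (s_p · s_q) = -137.949 / (10.554 × 23.491)
  = -137.949 / 247.9240 ≈ -0.5564

-0.5564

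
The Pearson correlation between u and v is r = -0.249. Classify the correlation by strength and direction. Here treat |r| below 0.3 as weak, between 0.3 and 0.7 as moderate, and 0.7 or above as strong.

weak negative

r = -0.249 < 0 so the relationship is negative.
|r| = 0.249, which falls in the weak range.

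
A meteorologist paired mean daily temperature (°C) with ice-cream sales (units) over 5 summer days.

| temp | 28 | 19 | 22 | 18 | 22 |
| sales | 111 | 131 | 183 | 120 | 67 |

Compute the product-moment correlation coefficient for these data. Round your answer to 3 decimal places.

n = 5, Σx = 109, Σy = 612, Σx² = 2437, Σy² = 81860, Σxy = 13257
nΣxy − ΣxΣy = 66285 − 66708 = -423
nΣx² − (Σx)² = 12185 − 11881 = 304; nΣy² − (Σy)² = 409300 − 374544 = 34756
r = -423 / √(304 × 34756) = -423 / 3250.5113 ≈ -0.130

-0.130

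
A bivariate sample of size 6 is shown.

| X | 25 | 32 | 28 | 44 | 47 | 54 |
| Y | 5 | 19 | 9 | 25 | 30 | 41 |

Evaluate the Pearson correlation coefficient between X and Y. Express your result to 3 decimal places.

n = 6, ΣX = 230, ΣY = 129, ΣX² = 9494, ΣY² = 3673, ΣXY = 5709
nΣXY − ΣXΣY = 34254 − 29670 = 4584
nΣX² − (ΣX)² = 56964 − 52900 = 4064; nΣY² − (ΣY)² = 22038 − 16641 = 5397
r = 4584 / √(4064 × 5397) = 4584 / 4683.3116 ≈ 0.979

0.979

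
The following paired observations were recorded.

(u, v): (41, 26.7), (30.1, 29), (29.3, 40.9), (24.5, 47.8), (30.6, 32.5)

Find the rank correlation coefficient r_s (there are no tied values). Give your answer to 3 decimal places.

-0.900

Rank u: 5, 3, 2, 1, 4
Rank v: 1, 2, 4, 5, 3
d = rank(u) − rank(v): 4, 1, -2, -4, 1; Σd² = 38
ρ = 1 − 6Σd² / [n(n²−1)] = 1 − 6×38 / (5×24) = 1 − 228/120 ≈ -0.900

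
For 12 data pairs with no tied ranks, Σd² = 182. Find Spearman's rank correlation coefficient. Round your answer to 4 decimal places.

ρ = 1 − 6Σd² / [n(n²−1)] = 1 − 6×182 / (12×143)
  = 1 − 1092/1716 = 1 − 0.63636 ≈ 0.3636

0.3636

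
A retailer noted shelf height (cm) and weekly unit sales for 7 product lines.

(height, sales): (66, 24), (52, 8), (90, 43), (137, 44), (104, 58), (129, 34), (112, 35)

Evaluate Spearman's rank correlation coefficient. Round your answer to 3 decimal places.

Rank height: 2, 1, 3, 7, 4, 6, 5
Rank sales: 2, 1, 5, 6, 7, 3, 4
d = rank(height) − rank(sales): 0, 0, -2, 1, -3, 3, 1; Σd² = 24
ρ = 1 − 6Σd² / [n(n²−1)] = 1 − 6×24 / (7×48) = 1 − 144/336 ≈ 0.571

0.571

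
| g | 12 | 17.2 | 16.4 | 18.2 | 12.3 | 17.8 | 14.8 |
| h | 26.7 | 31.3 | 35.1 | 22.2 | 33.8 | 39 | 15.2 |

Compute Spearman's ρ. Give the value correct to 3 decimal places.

0.143

Rank g: 1, 5, 4, 7, 2, 6, 3
Rank h: 3, 4, 6, 2, 5, 7, 1
d = rank(g) − rank(h): -2, 1, -2, 5, -3, -1, 2; Σd² = 48
ρ = 1 − 6Σd² / [n(n²−1)] = 1 − 6×48 / (7×48) = 1 − 288/336 ≈ 0.143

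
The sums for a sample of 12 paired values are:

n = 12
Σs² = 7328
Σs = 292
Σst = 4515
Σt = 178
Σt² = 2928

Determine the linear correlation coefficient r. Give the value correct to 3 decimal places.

r = (nΣst − ΣsΣt) / √[(nΣs² − (Σs)²)(nΣt² − (Σt)²)]
Numerator: 12×4515 − 292×178 = 2204
Denominator: √[(87936 − 85264)(35136 − 31684)] = √[2672 × 3452] = 3037.0617
r = 2204 / 3037.0617 ≈ 0.726

0.726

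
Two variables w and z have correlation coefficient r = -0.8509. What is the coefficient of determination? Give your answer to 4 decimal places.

r² = (-0.8509)² = 0.7240

0.7240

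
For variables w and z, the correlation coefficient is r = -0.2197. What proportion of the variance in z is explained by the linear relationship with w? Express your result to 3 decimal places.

r² = (-0.2197)² = 0.048

0.048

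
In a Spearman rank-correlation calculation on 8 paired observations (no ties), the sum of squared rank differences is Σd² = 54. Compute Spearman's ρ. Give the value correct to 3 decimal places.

0.357

ρ = 1 − 6Σd² / [n(n²−1)] = 1 − 6×54 / (8×63)
  = 1 − 324/504 = 1 − 0.6429 ≈ 0.357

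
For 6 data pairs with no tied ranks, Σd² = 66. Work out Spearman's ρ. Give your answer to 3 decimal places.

-0.886

ρ = 1 − 6Σd² / [n(n²−1)] = 1 − 6×66 / (6×35)
  = 1 − 396/210 = 1 − 1.8857 ≈ -0.886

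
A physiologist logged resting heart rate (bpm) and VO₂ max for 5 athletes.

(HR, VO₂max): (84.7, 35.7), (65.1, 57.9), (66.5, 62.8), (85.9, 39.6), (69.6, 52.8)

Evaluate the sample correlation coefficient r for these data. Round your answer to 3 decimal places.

-0.961

n = 5, Σx = 371.8, Σy = 248.8, Σx² = 28057.32, Σy² = 12926.74, Σxy = 18045.8
nΣxy − ΣxΣy = 90229 − 92503.84 = -2274.84
nΣx² − (Σx)² = 140286.6 − 138235.24 = 2051.36; nΣy² − (Σy)² = 64633.7 − 61901.44 = 2732.26
r = -2274.84 / √(2051.36 × 2732.26) = -2274.84 / 2367.4562 ≈ -0.961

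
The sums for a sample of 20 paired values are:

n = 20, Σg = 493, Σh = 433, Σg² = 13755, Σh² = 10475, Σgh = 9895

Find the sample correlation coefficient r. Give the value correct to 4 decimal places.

-0.5862

r = (nΣgh − ΣgΣh) / √[(nΣg² − (Σg)²)(nΣh² − (Σh)²)]
Numerator: 20×9895 − 493×433 = -15569
Denominator: √[(275100 − 243049)(209500 − 187489)] = √[32051 × 22011] = 26560.7711
r = -15569 / 26560.7711 ≈ -0.5862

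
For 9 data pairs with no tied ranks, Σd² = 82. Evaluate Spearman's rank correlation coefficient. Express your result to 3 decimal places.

ρ = 1 − 6Σd² / [n(n²−1)] = 1 − 6×82 / (9×80)
  = 1 − 492/720 = 1 − 0.6833 ≈ 0.317

0.317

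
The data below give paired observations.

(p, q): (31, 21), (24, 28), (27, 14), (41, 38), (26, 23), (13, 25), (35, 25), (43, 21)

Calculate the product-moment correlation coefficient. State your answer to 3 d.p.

n = 8, Σp = 240, Σq = 195, Σp² = 7866, Σq² = 5085, Σpq = 5960
nΣpq − ΣpΣq = 47680 − 46800 = 880
nΣp² − (Σp)² = 62928 − 57600 = 5328; nΣq² − (Σq)² = 40680 − 38025 = 2655
r = 880 / √(5328 × 2655) = 880 / 3761.0956 ≈ 0.234

0.234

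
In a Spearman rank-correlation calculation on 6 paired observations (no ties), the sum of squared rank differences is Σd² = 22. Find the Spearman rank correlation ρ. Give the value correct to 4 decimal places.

ρ = 1 − 6Σd² / [n(n²−1)] = 1 − 6×22 / (6×35)
  = 1 − 132/210 = 1 − 0.62857 ≈ 0.3714

0.3714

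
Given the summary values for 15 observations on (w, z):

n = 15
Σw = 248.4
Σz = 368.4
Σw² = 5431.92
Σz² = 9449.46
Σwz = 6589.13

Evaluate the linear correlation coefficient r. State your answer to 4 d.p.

r = (nΣwz − ΣwΣz) / √[(nΣw² − (Σw)²)(nΣz² − (Σz)²)]
Numerator: 15×6589.13 − 248.4×368.4 = 7326.39
Denominator: √[(81478.8 − 61702.56)(141741.9 − 135718.56)] = √[19776.24 × 6023.34] = 10914.1659
r = 7326.39 / 10914.1659 ≈ 0.6713

0.6713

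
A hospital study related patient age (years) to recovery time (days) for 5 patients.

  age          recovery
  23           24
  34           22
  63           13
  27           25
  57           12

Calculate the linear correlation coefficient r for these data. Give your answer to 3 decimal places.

n = 5, Σx = 204, Σy = 96, Σx² = 9632, Σy² = 1998, Σxy = 3478
nΣxy − ΣxΣy = 17390 − 19584 = -2194
nΣx² − (Σx)² = 48160 − 41616 = 6544; nΣy² − (Σy)² = 9990 − 9216 = 774
r = -2194 / √(6544 × 774) = -2194 / 2250.5679 ≈ -0.975

-0.975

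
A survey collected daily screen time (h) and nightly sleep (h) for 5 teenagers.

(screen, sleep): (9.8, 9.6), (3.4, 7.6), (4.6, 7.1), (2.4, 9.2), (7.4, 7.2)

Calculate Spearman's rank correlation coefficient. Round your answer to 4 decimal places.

0.1000

Rank screen: 5, 2, 3, 1, 4
Rank sleep: 5, 3, 1, 4, 2
d = rank(screen) − rank(sleep): 0, -1, 2, -3, 2; Σd² = 18
ρ = 1 − 6Σd² / [n(n²−1)] = 1 − 6×18 / (5×24) = 1 − 108/120 ≈ 0.1000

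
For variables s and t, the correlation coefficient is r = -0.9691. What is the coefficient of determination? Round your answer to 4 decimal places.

r² = (-0.9691)² = 0.9392

0.9392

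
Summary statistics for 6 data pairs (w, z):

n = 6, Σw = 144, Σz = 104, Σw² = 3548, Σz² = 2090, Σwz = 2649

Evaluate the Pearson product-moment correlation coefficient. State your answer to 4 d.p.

0.9410

r = (nΣwz − ΣwΣz) / √[(nΣw² − (Σw)²)(nΣz² − (Σz)²)]
Numerator: 6×2649 − 144×104 = 918
Denominator: √[(21288 − 20736)(12540 − 10816)] = √[552 × 1724] = 975.5245
r = 918 / 975.5245 ≈ 0.9410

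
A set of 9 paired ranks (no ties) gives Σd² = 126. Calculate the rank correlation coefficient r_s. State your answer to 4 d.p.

-0.0500

ρ = 1 − 6Σd² / [n(n²−1)] = 1 − 6×126 / (9×80)
  = 1 − 756/720 = 1 − 1.05000 ≈ -0.0500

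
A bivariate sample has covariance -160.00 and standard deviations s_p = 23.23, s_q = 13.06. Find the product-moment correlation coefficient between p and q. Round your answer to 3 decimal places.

-0.527

r = Cov(p,q) / (s_p · s_q) = -160.00 / (23.23 × 13.06)
  = -160.00 / 303.3838 ≈ -0.527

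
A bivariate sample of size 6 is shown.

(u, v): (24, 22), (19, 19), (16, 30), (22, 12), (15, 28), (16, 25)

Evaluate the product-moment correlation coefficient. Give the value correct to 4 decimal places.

n = 6, Σu = 112, Σv = 136, Σu² = 2158, Σv² = 3298, Σuv = 2453
nΣuv − ΣuΣv = 14718 − 15232 = -514
nΣu² − (Σu)² = 12948 − 12544 = 404; nΣv² − (Σv)² = 19788 − 18496 = 1292
r = -514 / √(404 × 1292) = -514 / 722.4735 ≈ -0.7114

-0.7114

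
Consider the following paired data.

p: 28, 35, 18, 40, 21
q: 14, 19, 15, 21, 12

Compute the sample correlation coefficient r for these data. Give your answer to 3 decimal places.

n = 5, Σp = 142, Σq = 81, Σp² = 4374, Σq² = 1367, Σpq = 2419
nΣpq − ΣpΣq = 12095 − 11502 = 593
nΣp² − (Σp)² = 21870 − 20164 = 1706; nΣq² − (Σq)² = 6835 − 6561 = 274
r = 593 / √(1706 × 274) = 593 / 683.6988 ≈ 0.867

0.867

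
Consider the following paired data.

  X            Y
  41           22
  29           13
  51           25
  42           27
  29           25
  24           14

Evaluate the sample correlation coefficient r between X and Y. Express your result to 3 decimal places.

0.687

n = 6, ΣX = 216, ΣY = 126, ΣX² = 8304, ΣY² = 2828, ΣXY = 4749
nΣXY − ΣXΣY = 28494 − 27216 = 1278
nΣX² − (ΣX)² = 49824 − 46656 = 3168; nΣY² − (ΣY)² = 16968 − 15876 = 1092
r = 1278 / √(3168 × 1092) = 1278 / 1859.9613 ≈ 0.687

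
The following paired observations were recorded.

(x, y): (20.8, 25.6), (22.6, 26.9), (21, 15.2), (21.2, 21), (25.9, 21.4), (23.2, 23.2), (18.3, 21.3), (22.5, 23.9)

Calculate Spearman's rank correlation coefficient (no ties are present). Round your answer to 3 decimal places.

Rank x: 2, 6, 3, 4, 8, 7, 1, 5
Rank y: 7, 8, 1, 2, 4, 5, 3, 6
d = rank(x) − rank(y): -5, -2, 2, 2, 4, 2, -2, -1; Σd² = 62
ρ = 1 − 6Σd² / [n(n²−1)] = 1 − 6×62 / (8×63) = 1 − 372/504 ≈ 0.262

0.262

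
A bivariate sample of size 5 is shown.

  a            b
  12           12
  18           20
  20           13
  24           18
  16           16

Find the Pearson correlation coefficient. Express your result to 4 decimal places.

n = 5, Σa = 90, Σb = 79, Σa² = 1700, Σb² = 1293, Σab = 1452
nΣab − ΣaΣb = 7260 − 7110 = 150
nΣa² − (Σa)² = 8500 − 8100 = 400; nΣb² − (Σb)² = 6465 − 6241 = 224
r = 150 / √(400 × 224) = 150 / 299.3326 ≈ 0.5011

0.5011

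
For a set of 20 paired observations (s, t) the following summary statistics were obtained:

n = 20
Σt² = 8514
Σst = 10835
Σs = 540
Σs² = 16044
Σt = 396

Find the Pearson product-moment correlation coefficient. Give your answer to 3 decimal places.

0.144

r = (nΣst − ΣsΣt) / √[(nΣs² − (Σs)²)(nΣt² − (Σt)²)]
Numerator: 20×10835 − 540×396 = 2860
Denominator: √[(320880 − 291600)(170280 − 156816)] = √[29280 × 13464] = 19855.1233
r = 2860 / 19855.1233 ≈ 0.144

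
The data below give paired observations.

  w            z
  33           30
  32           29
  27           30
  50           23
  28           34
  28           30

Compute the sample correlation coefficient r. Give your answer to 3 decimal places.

n = 6, Σw = 198, Σz = 176, Σw² = 6910, Σz² = 5226, Σwz = 5670
nΣwz − ΣwΣz = 34020 − 34848 = -828
nΣw² − (Σw)² = 41460 − 39204 = 2256; nΣz² − (Σz)² = 31356 − 30976 = 380
r = -828 / √(2256 × 380) = -828 / 925.8942 ≈ -0.894

-0.894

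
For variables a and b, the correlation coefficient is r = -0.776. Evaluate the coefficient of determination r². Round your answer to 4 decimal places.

0.6022

r² = (-0.776)² = 0.6022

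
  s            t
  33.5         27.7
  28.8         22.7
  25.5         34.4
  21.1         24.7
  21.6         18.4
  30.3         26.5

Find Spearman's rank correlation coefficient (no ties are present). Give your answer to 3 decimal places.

Rank s: 6, 4, 3, 1, 2, 5
Rank t: 5, 2, 6, 3, 1, 4
d = rank(s) − rank(t): 1, 2, -3, -2, 1, 1; Σd² = 20
ρ = 1 − 6Σd² / [n(n²−1)] = 1 − 6×20 / (6×35) = 1 − 120/210 ≈ 0.429

0.429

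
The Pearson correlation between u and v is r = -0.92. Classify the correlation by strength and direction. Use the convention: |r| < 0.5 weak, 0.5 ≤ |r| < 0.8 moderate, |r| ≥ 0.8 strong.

r = -0.92 < 0 so the relationship is negative.
|r| = 0.92, which falls in the strong range.

strong negative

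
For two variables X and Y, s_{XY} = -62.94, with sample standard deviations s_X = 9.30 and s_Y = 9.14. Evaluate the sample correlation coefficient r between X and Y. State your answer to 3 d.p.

-0.740

r = Cov(X,Y) / (s_X · s_Y) = -62.94 / (9.30 × 9.14)
  = -62.94 / 85.0020 ≈ -0.740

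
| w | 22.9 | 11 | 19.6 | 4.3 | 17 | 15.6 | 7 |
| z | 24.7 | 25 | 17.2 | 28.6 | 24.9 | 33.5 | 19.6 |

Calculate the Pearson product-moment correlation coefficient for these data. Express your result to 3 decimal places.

n = 7, Σw = 97.4, Σz = 173.5, Σw² = 1629.42, Σz² = 4475.31, Σwz = 2383.83
nΣwz − ΣwΣz = 16686.81 − 16898.9 = -212.09
nΣw² − (Σw)² = 11405.94 − 9486.76 = 1919.18; nΣz² − (Σz)² = 31327.17 − 30102.25 = 1224.92
r = -212.09 / √(1919.18 × 1224.92) = -212.09 / 1533.2456 ≈ -0.138

-0.138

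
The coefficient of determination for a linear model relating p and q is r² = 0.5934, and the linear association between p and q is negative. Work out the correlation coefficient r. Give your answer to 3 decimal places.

|r| = √0.5934 = 0.770
The association is negative, so r = −0.770.

-0.770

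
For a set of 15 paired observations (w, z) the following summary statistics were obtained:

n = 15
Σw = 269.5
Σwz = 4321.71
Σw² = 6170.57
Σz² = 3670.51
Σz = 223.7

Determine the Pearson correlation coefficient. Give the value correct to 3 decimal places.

r = (nΣwz − ΣwΣz) / √[(nΣw² − (Σw)²)(nΣz² − (Σz)²)]
Numerator: 15×4321.71 − 269.5×223.7 = 4538.5
Denominator: √[(92558.55 − 72630.25)(55057.65 − 50041.69)] = √[19928.3 × 5015.96] = 9997.9776
r = 4538.5 / 9997.9776 ≈ 0.454

0.454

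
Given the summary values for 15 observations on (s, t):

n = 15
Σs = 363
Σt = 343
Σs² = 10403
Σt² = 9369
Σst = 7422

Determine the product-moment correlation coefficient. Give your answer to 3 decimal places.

r = (nΣst − ΣsΣt) / √[(nΣs² − (Σs)²)(nΣt² − (Σt)²)]
Numerator: 15×7422 − 363×343 = -13179
Denominator: √[(156045 − 131769)(140535 − 117649)] = √[24276 × 22886] = 23570.7559
r = -13179 / 23570.7559 ≈ -0.559

-0.559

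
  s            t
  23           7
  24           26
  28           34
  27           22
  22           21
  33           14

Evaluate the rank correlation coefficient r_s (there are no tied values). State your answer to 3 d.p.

Rank s: 2, 3, 5, 4, 1, 6
Rank t: 1, 5, 6, 4, 3, 2
d = rank(s) − rank(t): 1, -2, -1, 0, -2, 4; Σd² = 26
ρ = 1 − 6Σd² / [n(n²−1)] = 1 − 6×26 / (6×35) = 1 − 156/210 ≈ 0.257

0.257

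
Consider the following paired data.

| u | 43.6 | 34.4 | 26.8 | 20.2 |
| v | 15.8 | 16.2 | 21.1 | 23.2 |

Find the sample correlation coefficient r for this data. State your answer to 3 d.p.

n = 4, Σu = 125, Σv = 76.3, Σu² = 4210.6, Σv² = 1495.53, Σuv = 2280.28
nΣuv − ΣuΣv = 9121.12 − 9537.5 = -416.38
nΣu² − (Σu)² = 16842.4 − 15625 = 1217.4; nΣv² − (Σv)² = 5982.12 − 5821.69 = 160.43
r = -416.38 / √(1217.4 × 160.43) = -416.38 / 441.9361 ≈ -0.942

-0.942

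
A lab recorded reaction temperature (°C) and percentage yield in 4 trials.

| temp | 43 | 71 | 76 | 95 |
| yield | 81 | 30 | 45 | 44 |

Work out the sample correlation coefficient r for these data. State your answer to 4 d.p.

n = 4, Σx = 285, Σy = 200, Σx² = 21691, Σy² = 11422, Σxy = 13213
nΣxy − ΣxΣy = 52852 − 57000 = -4148
nΣx² − (Σx)² = 86764 − 81225 = 5539; nΣy² − (Σy)² = 45688 − 40000 = 5688
r = -4148 / √(5539 × 5688) = -4148 / 5613.0056 ≈ -0.7390

-0.7390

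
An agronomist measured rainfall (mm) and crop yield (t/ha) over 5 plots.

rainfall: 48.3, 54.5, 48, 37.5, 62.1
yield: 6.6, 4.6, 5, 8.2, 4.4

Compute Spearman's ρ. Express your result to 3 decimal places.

Rank rainfall: 3, 4, 2, 1, 5
Rank yield: 4, 2, 3, 5, 1
d = rank(rainfall) − rank(yield): -1, 2, -1, -4, 4; Σd² = 38
ρ = 1 − 6Σd² / [n(n²−1)] = 1 − 6×38 / (5×24) = 1 − 228/120 ≈ -0.900

-0.900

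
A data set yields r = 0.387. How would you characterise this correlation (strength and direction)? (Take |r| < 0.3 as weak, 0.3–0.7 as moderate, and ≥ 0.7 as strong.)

moderate positive

r = 0.387 > 0 so the relationship is positive.
|r| = 0.387, which falls in the moderate range.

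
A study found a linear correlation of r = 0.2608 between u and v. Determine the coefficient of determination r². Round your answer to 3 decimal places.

r² = (0.2608)² = 0.068

0.068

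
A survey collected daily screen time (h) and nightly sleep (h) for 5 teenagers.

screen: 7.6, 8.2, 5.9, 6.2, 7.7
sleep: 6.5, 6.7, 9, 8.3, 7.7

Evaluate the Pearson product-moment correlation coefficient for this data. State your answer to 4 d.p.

n = 5, Σx = 35.6, Σy = 38.2, Σx² = 257.54, Σy² = 296.32, Σxy = 268.19
nΣxy − ΣxΣy = 1340.95 − 1359.92 = -18.97
nΣx² − (Σx)² = 1287.7 − 1267.36 = 20.34; nΣy² − (Σy)² = 1481.6 − 1459.24 = 22.36
r = -18.97 / √(20.34 × 22.36) = -18.97 / 21.3261 ≈ -0.8895

-0.8895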